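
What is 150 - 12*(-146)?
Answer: 1902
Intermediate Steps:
150 - 12*(-146) = 150 + 1752 = 1902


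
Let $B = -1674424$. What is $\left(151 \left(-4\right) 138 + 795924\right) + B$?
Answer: $-961852$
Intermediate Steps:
$\left(151 \left(-4\right) 138 + 795924\right) + B = \left(151 \left(-4\right) 138 + 795924\right) - 1674424 = \left(\left(-604\right) 138 + 795924\right) - 1674424 = \left(-83352 + 795924\right) - 1674424 = 712572 - 1674424 = -961852$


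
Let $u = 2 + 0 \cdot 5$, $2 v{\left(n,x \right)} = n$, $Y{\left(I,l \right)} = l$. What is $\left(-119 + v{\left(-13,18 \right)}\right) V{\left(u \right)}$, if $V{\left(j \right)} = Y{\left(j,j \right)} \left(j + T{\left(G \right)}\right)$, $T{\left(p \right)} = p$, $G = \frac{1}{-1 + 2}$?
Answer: $-753$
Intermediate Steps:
$G = 1$ ($G = 1^{-1} = 1$)
$v{\left(n,x \right)} = \frac{n}{2}$
$u = 2$ ($u = 2 + 0 = 2$)
$V{\left(j \right)} = j \left(1 + j\right)$ ($V{\left(j \right)} = j \left(j + 1\right) = j \left(1 + j\right)$)
$\left(-119 + v{\left(-13,18 \right)}\right) V{\left(u \right)} = \left(-119 + \frac{1}{2} \left(-13\right)\right) 2 \left(1 + 2\right) = \left(-119 - \frac{13}{2}\right) 2 \cdot 3 = \left(- \frac{251}{2}\right) 6 = -753$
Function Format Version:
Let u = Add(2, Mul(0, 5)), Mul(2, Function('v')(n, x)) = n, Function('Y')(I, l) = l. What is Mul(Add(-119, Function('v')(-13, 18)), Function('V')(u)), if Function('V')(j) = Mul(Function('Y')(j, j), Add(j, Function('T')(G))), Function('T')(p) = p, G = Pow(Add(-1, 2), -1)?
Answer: -753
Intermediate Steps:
G = 1 (G = Pow(1, -1) = 1)
Function('v')(n, x) = Mul(Rational(1, 2), n)
u = 2 (u = Add(2, 0) = 2)
Function('V')(j) = Mul(j, Add(1, j)) (Function('V')(j) = Mul(j, Add(j, 1)) = Mul(j, Add(1, j)))
Mul(Add(-119, Function('v')(-13, 18)), Function('V')(u)) = Mul(Add(-119, Mul(Rational(1, 2), -13)), Mul(2, Add(1, 2))) = Mul(Add(-119, Rational(-13, 2)), Mul(2, 3)) = Mul(Rational(-251, 2), 6) = -753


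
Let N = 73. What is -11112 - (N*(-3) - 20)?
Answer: -10873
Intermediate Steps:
-11112 - (N*(-3) - 20) = -11112 - (73*(-3) - 20) = -11112 - (-219 - 20) = -11112 - 1*(-239) = -11112 + 239 = -10873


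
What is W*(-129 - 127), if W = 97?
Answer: -24832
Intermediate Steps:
W*(-129 - 127) = 97*(-129 - 127) = 97*(-256) = -24832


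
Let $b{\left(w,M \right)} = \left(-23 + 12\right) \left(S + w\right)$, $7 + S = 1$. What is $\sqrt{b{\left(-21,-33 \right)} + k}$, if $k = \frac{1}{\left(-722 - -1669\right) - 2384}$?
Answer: $\frac{2 \sqrt{153323589}}{1437} \approx 17.234$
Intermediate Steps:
$S = -6$ ($S = -7 + 1 = -6$)
$b{\left(w,M \right)} = 66 - 11 w$ ($b{\left(w,M \right)} = \left(-23 + 12\right) \left(-6 + w\right) = - 11 \left(-6 + w\right) = 66 - 11 w$)
$k = - \frac{1}{1437}$ ($k = \frac{1}{\left(-722 + 1669\right) - 2384} = \frac{1}{947 - 2384} = \frac{1}{-1437} = - \frac{1}{1437} \approx -0.00069589$)
$\sqrt{b{\left(-21,-33 \right)} + k} = \sqrt{\left(66 - -231\right) - \frac{1}{1437}} = \sqrt{\left(66 + 231\right) - \frac{1}{1437}} = \sqrt{297 - \frac{1}{1437}} = \sqrt{\frac{426788}{1437}} = \frac{2 \sqrt{153323589}}{1437}$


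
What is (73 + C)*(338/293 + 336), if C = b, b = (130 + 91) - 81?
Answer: 21041418/293 ≈ 71814.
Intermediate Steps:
b = 140 (b = 221 - 81 = 140)
C = 140
(73 + C)*(338/293 + 336) = (73 + 140)*(338/293 + 336) = 213*(338*(1/293) + 336) = 213*(338/293 + 336) = 213*(98786/293) = 21041418/293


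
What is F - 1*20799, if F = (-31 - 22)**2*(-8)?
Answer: -43271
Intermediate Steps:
F = -22472 (F = (-53)**2*(-8) = 2809*(-8) = -22472)
F - 1*20799 = -22472 - 1*20799 = -22472 - 20799 = -43271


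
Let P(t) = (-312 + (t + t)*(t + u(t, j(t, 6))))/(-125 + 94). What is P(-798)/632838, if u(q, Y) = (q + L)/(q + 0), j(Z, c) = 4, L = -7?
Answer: -635843/9808989 ≈ -0.064822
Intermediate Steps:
u(q, Y) = (-7 + q)/q (u(q, Y) = (q - 7)/(q + 0) = (-7 + q)/q)
P(t) = 312/31 - 2*t*(t + (-7 + t)/t)/31 (P(t) = (-312 + (t + t)*(t + (-7 + t)/t))/(-125 + 94) = (-312 + (2*t)*(t + (-7 + t)/t))/(-31) = (-312 + 2*t*(t + (-7 + t)/t))*(-1/31) = 312/31 - 2*t*(t + (-7 + t)/t)/31)
P(-798)/632838 = (326/31 - 2/31*(-798) - 2/31*(-798)²)/632838 = (326/31 + 1596/31 - 2/31*636804)*(1/632838) = (326/31 + 1596/31 - 1273608/31)*(1/632838) = -1271686/31*1/632838 = -635843/9808989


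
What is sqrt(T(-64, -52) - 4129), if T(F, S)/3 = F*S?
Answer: sqrt(5855) ≈ 76.518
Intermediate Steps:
T(F, S) = 3*F*S (T(F, S) = 3*(F*S) = 3*F*S)
sqrt(T(-64, -52) - 4129) = sqrt(3*(-64)*(-52) - 4129) = sqrt(9984 - 4129) = sqrt(5855)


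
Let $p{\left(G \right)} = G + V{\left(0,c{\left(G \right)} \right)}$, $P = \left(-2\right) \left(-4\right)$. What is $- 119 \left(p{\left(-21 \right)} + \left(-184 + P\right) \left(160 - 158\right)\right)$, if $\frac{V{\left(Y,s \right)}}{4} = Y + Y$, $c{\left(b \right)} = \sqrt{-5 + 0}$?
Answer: $44387$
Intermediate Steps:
$c{\left(b \right)} = i \sqrt{5}$ ($c{\left(b \right)} = \sqrt{-5} = i \sqrt{5}$)
$V{\left(Y,s \right)} = 8 Y$ ($V{\left(Y,s \right)} = 4 \left(Y + Y\right) = 4 \cdot 2 Y = 8 Y$)
$P = 8$
$p{\left(G \right)} = G$ ($p{\left(G \right)} = G + 8 \cdot 0 = G + 0 = G$)
$- 119 \left(p{\left(-21 \right)} + \left(-184 + P\right) \left(160 - 158\right)\right) = - 119 \left(-21 + \left(-184 + 8\right) \left(160 - 158\right)\right) = - 119 \left(-21 - 352\right) = \left(-119\right) \left(-373\right) = 44387$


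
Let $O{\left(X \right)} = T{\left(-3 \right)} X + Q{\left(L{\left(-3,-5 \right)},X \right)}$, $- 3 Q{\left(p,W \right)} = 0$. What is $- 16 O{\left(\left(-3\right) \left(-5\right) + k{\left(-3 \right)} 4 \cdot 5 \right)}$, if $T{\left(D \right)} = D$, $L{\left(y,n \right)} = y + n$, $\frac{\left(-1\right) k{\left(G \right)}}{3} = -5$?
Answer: $15120$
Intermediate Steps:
$k{\left(G \right)} = 15$ ($k{\left(G \right)} = \left(-3\right) \left(-5\right) = 15$)
$L{\left(y,n \right)} = n + y$
$Q{\left(p,W \right)} = 0$ ($Q{\left(p,W \right)} = \left(- \frac{1}{3}\right) 0 = 0$)
$O{\left(X \right)} = - 3 X$ ($O{\left(X \right)} = - 3 X + 0 = - 3 X$)
$- 16 O{\left(\left(-3\right) \left(-5\right) + k{\left(-3 \right)} 4 \cdot 5 \right)} = - 16 \left(- 3 \left(\left(-3\right) \left(-5\right) + 15 \cdot 4 \cdot 5\right)\right) = - 16 \left(- 3 \left(15 + 15 \cdot 20\right)\right) = - 16 \left(- 3 \left(15 + 300\right)\right) = - 16 \left(\left(-3\right) 315\right) = \left(-16\right) \left(-945\right) = 15120$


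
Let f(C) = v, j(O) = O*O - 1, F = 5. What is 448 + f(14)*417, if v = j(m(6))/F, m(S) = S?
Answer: 3367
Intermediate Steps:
j(O) = -1 + O**2 (j(O) = O**2 - 1 = -1 + O**2)
v = 7 (v = (-1 + 6**2)/5 = (-1 + 36)*(1/5) = 35*(1/5) = 7)
f(C) = 7
448 + f(14)*417 = 448 + 7*417 = 448 + 2919 = 3367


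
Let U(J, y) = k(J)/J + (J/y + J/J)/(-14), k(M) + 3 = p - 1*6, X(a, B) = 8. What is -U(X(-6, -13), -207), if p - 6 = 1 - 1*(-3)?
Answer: -653/11592 ≈ -0.056332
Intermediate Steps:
p = 10 (p = 6 + (1 - 1*(-3)) = 6 + (1 + 3) = 6 + 4 = 10)
k(M) = 1 (k(M) = -3 + (10 - 1*6) = -3 + (10 - 6) = -3 + 4 = 1)
U(J, y) = -1/14 + 1/J - J/(14*y) (U(J, y) = 1/J + (J/y + J/J)/(-14) = 1/J + (J/y + 1)*(-1/14) = 1/J + (1 + J/y)*(-1/14) = 1/J + (-1/14 - J/(14*y)) = -1/14 + 1/J - J/(14*y))
-U(X(-6, -13), -207) = -(-1/14 + 1/8 - 1/14*8/(-207)) = -(-1/14 + ⅛ - 1/14*8*(-1/207)) = -(-1/14 + ⅛ + 4/1449) = -1*653/11592 = -653/11592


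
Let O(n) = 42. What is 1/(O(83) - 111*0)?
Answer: 1/42 ≈ 0.023810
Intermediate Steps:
1/(O(83) - 111*0) = 1/(42 - 111*0) = 1/(42 + 0) = 1/42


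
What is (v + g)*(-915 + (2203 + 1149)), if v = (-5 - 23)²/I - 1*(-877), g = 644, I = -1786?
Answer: 3309107257/893 ≈ 3.7056e+6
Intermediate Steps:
v = 782769/893 (v = (-5 - 23)²/(-1786) - 1*(-877) = (-28)²*(-1/1786) + 877 = 784*(-1/1786) + 877 = -392/893 + 877 = 782769/893 ≈ 876.56)
(v + g)*(-915 + (2203 + 1149)) = (782769/893 + 644)*(-915 + (2203 + 1149)) = 1357861*(-915 + 3352)/893 = (1357861/893)*2437 = 3309107257/893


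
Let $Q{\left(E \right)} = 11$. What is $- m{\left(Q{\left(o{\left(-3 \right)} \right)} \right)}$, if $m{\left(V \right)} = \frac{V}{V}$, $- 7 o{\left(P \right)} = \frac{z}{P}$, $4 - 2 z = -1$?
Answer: $-1$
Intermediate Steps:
$z = \frac{5}{2}$ ($z = 2 - - \frac{1}{2} = 2 + \frac{1}{2} = \frac{5}{2} \approx 2.5$)
$o{\left(P \right)} = - \frac{5}{14 P}$ ($o{\left(P \right)} = - \frac{\frac{5}{2} \frac{1}{P}}{7} = - \frac{5}{14 P}$)
$m{\left(V \right)} = 1$
$- m{\left(Q{\left(o{\left(-3 \right)} \right)} \right)} = \left(-1\right) 1 = -1$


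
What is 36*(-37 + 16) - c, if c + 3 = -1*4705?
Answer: 3952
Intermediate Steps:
c = -4708 (c = -3 - 1*4705 = -3 - 4705 = -4708)
36*(-37 + 16) - c = 36*(-37 + 16) - 1*(-4708) = 36*(-21) + 4708 = -756 + 4708 = 3952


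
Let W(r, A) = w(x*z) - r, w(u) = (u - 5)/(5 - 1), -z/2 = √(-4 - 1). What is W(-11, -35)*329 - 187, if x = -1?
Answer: 12083/4 + 329*I*√5/2 ≈ 3020.8 + 367.83*I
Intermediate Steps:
z = -2*I*√5 (z = -2*√(-4 - 1) = -2*I*√5 ≈ -4.4721*I)
w(u) = -5/4 + u/4 (w(u) = (-5 + u)/4 = (-5 + u)*(¼) = -5/4 + u/4)
W(r, A) = -5/4 - r + I*√5/2 (W(r, A) = (-5/4 + (-(-2)*I*√5)/4) - r = (-5/4 + (2*I*√5)/4) - r = (-5/4 + I*√5/2) - r = -5/4 - r + I*√5/2)
W(-11, -35)*329 - 187 = (-5/4 - 1*(-11) + I*√5/2)*329 - 187 = (-5/4 + 11 + I*√5/2)*329 - 187 = (39/4 + I*√5/2)*329 - 187 = (12831/4 + 329*I*√5/2) - 187 = 12083/4 + 329*I*√5/2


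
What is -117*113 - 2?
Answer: -13223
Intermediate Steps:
-117*113 - 2 = -13221 - 2 = -13223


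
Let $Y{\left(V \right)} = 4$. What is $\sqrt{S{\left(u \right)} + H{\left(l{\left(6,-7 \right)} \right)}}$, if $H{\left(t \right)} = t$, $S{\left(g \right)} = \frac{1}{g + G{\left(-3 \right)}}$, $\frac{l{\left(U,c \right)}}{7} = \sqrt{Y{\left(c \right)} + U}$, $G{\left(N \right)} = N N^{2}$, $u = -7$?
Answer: $\frac{\sqrt{-34 + 8092 \sqrt{10}}}{34} \approx 4.7018$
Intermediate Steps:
$G{\left(N \right)} = N^{3}$
$l{\left(U,c \right)} = 7 \sqrt{4 + U}$
$S{\left(g \right)} = \frac{1}{-27 + g}$ ($S{\left(g \right)} = \frac{1}{g + \left(-3\right)^{3}} = \frac{1}{g - 27} = \frac{1}{-27 + g}$)
$\sqrt{S{\left(u \right)} + H{\left(l{\left(6,-7 \right)} \right)}} = \sqrt{\frac{1}{-27 - 7} + 7 \sqrt{4 + 6}} = \sqrt{\frac{1}{-34} + 7 \sqrt{10}} = \sqrt{- \frac{1}{34} + 7 \sqrt{10}}$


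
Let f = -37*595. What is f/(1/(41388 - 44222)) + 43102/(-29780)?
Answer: 928994672349/14890 ≈ 6.2391e+7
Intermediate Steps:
f = -22015
f/(1/(41388 - 44222)) + 43102/(-29780) = -22015/(1/(41388 - 44222)) + 43102/(-29780) = -22015/(1/(-2834)) + 43102*(-1/29780) = -22015/(-1/2834) - 21551/14890 = -22015*(-2834) - 21551/14890 = 62390510 - 21551/14890 = 928994672349/14890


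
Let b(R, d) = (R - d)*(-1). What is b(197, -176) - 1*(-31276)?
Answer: 30903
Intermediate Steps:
b(R, d) = d - R
b(197, -176) - 1*(-31276) = (-176 - 1*197) - 1*(-31276) = (-176 - 197) + 31276 = -373 + 31276 = 30903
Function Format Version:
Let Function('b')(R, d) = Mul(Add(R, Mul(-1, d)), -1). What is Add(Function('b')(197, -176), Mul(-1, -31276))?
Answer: 30903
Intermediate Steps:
Function('b')(R, d) = Add(d, Mul(-1, R))
Add(Function('b')(197, -176), Mul(-1, -31276)) = Add(Add(-176, Mul(-1, 197)), Mul(-1, -31276)) = Add(Add(-176, -197), 31276) = Add(-373, 31276) = 30903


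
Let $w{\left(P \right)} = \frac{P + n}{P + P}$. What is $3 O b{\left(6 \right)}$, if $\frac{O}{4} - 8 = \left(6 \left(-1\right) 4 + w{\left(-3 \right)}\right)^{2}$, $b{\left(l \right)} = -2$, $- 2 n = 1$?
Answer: $- \frac{80113}{6} \approx -13352.0$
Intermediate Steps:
$n = - \frac{1}{2}$ ($n = \left(- \frac{1}{2}\right) 1 = - \frac{1}{2} \approx -0.5$)
$w{\left(P \right)} = \frac{- \frac{1}{2} + P}{2 P}$ ($w{\left(P \right)} = \frac{P - \frac{1}{2}}{P + P} = \frac{- \frac{1}{2} + P}{2 P}$)
$O = \frac{80113}{36}$ ($O = 32 + 4 \left(6 \left(-1\right) 4 + \frac{-1 + 2 \left(-3\right)}{4 \left(-3\right)}\right)^{2} = 32 + 4 \left(\left(-6\right) 4 + \frac{1}{4} \left(- \frac{1}{3}\right) \left(-1 - 6\right)\right)^{2} = 32 + 4 \left(-24 + \frac{1}{4} \left(- \frac{1}{3}\right) \left(-7\right)\right)^{2} = 32 + 4 \left(-24 + \frac{7}{12}\right)^{2} = 32 + 4 \left(- \frac{281}{12}\right)^{2} = 32 + 4 \cdot \frac{78961}{144} = 32 + \frac{78961}{36} = \frac{80113}{36} \approx 2225.4$)
$3 O b{\left(6 \right)} = 3 \cdot \frac{80113}{36} \left(-2\right) = \frac{80113}{12} \left(-2\right) = - \frac{80113}{6}$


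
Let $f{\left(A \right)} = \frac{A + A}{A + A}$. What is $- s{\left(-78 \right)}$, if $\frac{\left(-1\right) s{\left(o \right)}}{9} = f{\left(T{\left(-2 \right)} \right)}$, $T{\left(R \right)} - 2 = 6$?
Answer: $9$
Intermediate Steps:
$T{\left(R \right)} = 8$ ($T{\left(R \right)} = 2 + 6 = 8$)
$f{\left(A \right)} = 1$ ($f{\left(A \right)} = \frac{2 A}{2 A} = 2 A \frac{1}{2 A} = 1$)
$s{\left(o \right)} = -9$ ($s{\left(o \right)} = \left(-9\right) 1 = -9$)
$- s{\left(-78 \right)} = \left(-1\right) \left(-9\right) = 9$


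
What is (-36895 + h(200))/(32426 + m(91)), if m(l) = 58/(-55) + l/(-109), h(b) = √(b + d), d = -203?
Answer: -221185525/194382543 + 5995*I*√3/194382543 ≈ -1.1379 + 5.3419e-5*I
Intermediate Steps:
h(b) = √(-203 + b) (h(b) = √(b - 203) = √(-203 + b))
m(l) = -58/55 - l/109 (m(l) = 58*(-1/55) + l*(-1/109) = -58/55 - l/109)
(-36895 + h(200))/(32426 + m(91)) = (-36895 + √(-203 + 200))/(32426 + (-58/55 - 1/109*91)) = (-36895 + √(-3))/(32426 + (-58/55 - 91/109)) = (-36895 + I*√3)/(32426 - 11327/5995) = (-36895 + I*√3)/(194382543/5995) = (-36895 + I*√3)*(5995/194382543) = -221185525/194382543 + 5995*I*√3/194382543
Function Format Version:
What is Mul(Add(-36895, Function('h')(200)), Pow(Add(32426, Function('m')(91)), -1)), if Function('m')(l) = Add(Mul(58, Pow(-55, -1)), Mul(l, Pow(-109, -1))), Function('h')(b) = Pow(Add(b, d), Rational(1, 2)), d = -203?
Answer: Add(Rational(-221185525, 194382543), Mul(Rational(5995, 194382543), I, Pow(3, Rational(1, 2)))) ≈ Add(-1.1379, Mul(5.3419e-5, I))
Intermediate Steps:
Function('h')(b) = Pow(Add(-203, b), Rational(1, 2)) (Function('h')(b) = Pow(Add(b, -203), Rational(1, 2)) = Pow(Add(-203, b), Rational(1, 2)))
Function('m')(l) = Add(Rational(-58, 55), Mul(Rational(-1, 109), l)) (Function('m')(l) = Add(Mul(58, Rational(-1, 55)), Mul(l, Rational(-1, 109))) = Add(Rational(-58, 55), Mul(Rational(-1, 109), l)))
Mul(Add(-36895, Function('h')(200)), Pow(Add(32426, Function('m')(91)), -1)) = Mul(Add(-36895, Pow(Add(-203, 200), Rational(1, 2))), Pow(Add(32426, Add(Rational(-58, 55), Mul(Rational(-1, 109), 91))), -1)) = Mul(Add(-36895, Pow(-3, Rational(1, 2))), Pow(Add(32426, Add(Rational(-58, 55), Rational(-91, 109))), -1)) = Mul(Add(-36895, Mul(I, Pow(3, Rational(1, 2)))), Pow(Add(32426, Rational(-11327, 5995)), -1)) = Mul(Add(-36895, Mul(I, Pow(3, Rational(1, 2)))), Pow(Rational(194382543, 5995), -1)) = Mul(Add(-36895, Mul(I, Pow(3, Rational(1, 2)))), Rational(5995, 194382543)) = Add(Rational(-221185525, 194382543), Mul(Rational(5995, 194382543), I, Pow(3, Rational(1, 2))))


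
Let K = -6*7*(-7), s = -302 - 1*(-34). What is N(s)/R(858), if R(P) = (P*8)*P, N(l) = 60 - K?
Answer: -1/25168 ≈ -3.9733e-5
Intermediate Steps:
s = -268 (s = -302 + 34 = -268)
K = 294 (K = -42*(-7) = 294)
N(l) = -234 (N(l) = 60 - 1*294 = 60 - 294 = -234)
R(P) = 8*P**2 (R(P) = (8*P)*P = 8*P**2)
N(s)/R(858) = -234/(8*858**2) = -234/(8*736164) = -234/5889312 = -234*1/5889312 = -1/25168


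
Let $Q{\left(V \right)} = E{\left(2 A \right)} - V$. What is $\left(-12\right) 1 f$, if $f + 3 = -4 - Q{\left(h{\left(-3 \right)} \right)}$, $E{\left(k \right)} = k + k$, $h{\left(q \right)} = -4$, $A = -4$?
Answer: $-60$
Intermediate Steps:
$E{\left(k \right)} = 2 k$
$Q{\left(V \right)} = -16 - V$ ($Q{\left(V \right)} = 2 \cdot 2 \left(-4\right) - V = 2 \left(-8\right) - V = -16 - V$)
$f = 5$ ($f = -3 - \left(-12 + 4\right) = -3 - -8 = -3 + \left(-4 + 12\right) = -3 + 8 = 5$)
$\left(-12\right) 1 f = \left(-12\right) 1 \cdot 5 = \left(-12\right) 5 = -60$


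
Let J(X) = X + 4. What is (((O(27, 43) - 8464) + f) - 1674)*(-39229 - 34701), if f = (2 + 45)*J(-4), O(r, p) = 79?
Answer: 743661870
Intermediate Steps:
J(X) = 4 + X
f = 0 (f = (2 + 45)*(4 - 4) = 47*0 = 0)
(((O(27, 43) - 8464) + f) - 1674)*(-39229 - 34701) = (((79 - 8464) + 0) - 1674)*(-39229 - 34701) = ((-8385 + 0) - 1674)*(-73930) = (-8385 - 1674)*(-73930) = -10059*(-73930) = 743661870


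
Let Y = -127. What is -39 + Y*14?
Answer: -1817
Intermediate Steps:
-39 + Y*14 = -39 - 127*14 = -39 - 1778 = -1817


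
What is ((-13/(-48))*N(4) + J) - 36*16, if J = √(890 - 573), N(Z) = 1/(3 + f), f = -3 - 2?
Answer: -55309/96 + √317 ≈ -558.33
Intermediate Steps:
f = -5
N(Z) = -½ (N(Z) = 1/(3 - 5) = 1/(-2) = -½)
J = √317 ≈ 17.805
((-13/(-48))*N(4) + J) - 36*16 = (-13/(-48)*(-½) + √317) - 36*16 = (-13*(-1/48)*(-½) + √317) - 576 = ((13/48)*(-½) + √317) - 576 = (-13/96 + √317) - 576 = -55309/96 + √317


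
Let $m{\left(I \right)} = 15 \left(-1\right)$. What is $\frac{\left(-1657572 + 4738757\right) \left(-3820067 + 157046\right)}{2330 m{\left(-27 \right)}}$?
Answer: $\frac{752429690659}{2330} \approx 3.2293 \cdot 10^{8}$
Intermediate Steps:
$m{\left(I \right)} = -15$
$\frac{\left(-1657572 + 4738757\right) \left(-3820067 + 157046\right)}{2330 m{\left(-27 \right)}} = \frac{\left(-1657572 + 4738757\right) \left(-3820067 + 157046\right)}{2330 \left(-15\right)} = \frac{3081185 \left(-3663021\right)}{-34950} = \left(-11286445359885\right) \left(- \frac{1}{34950}\right) = \frac{752429690659}{2330}$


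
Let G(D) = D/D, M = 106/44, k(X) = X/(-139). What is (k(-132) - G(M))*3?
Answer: -21/139 ≈ -0.15108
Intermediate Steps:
k(X) = -X/139 (k(X) = X*(-1/139) = -X/139)
M = 53/22 (M = 106*(1/44) = 53/22 ≈ 2.4091)
G(D) = 1
(k(-132) - G(M))*3 = (-1/139*(-132) - 1*1)*3 = (132/139 - 1)*3 = -7/139*3 = -21/139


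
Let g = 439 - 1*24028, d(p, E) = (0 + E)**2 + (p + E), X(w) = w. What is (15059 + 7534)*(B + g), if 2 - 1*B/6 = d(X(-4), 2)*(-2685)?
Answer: 195271299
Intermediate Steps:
d(p, E) = E + p + E**2 (d(p, E) = E**2 + (E + p) = E + p + E**2)
B = 32232 (B = 12 - 6*(2 - 4 + 2**2)*(-2685) = 12 - 6*(2 - 4 + 4)*(-2685) = 12 - 12*(-2685) = 12 - 6*(-5370) = 12 + 32220 = 32232)
g = -23589 (g = 439 - 24028 = -23589)
(15059 + 7534)*(B + g) = (15059 + 7534)*(32232 - 23589) = 22593*8643 = 195271299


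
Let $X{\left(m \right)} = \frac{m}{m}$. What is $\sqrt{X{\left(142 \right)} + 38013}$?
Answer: $\sqrt{38014} \approx 194.97$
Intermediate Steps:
$X{\left(m \right)} = 1$
$\sqrt{X{\left(142 \right)} + 38013} = \sqrt{1 + 38013} = \sqrt{38014}$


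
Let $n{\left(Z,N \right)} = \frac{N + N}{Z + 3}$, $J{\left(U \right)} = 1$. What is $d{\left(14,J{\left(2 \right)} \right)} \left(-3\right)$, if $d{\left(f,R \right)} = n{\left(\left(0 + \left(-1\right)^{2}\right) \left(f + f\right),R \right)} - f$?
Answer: $\frac{1296}{31} \approx 41.806$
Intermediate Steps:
$n{\left(Z,N \right)} = \frac{2 N}{3 + Z}$
$d{\left(f,R \right)} = - f + \frac{2 R}{3 + 2 f}$ ($d{\left(f,R \right)} = \frac{2 R}{3 + \left(0 + \left(-1\right)^{2}\right) \left(f + f\right)} - f = \frac{2 R}{3 + \left(0 + 1\right) 2 f} - f = \frac{2 R}{3 + 1 \cdot 2 f} - f = \frac{2 R}{3 + 2 f} - f = - f + \frac{2 R}{3 + 2 f}$)
$d{\left(14,J{\left(2 \right)} \right)} \left(-3\right) = \frac{2 \cdot 1 - 14 \left(3 + 2 \cdot 14\right)}{3 + 2 \cdot 14} \left(-3\right) = \frac{2 - 14 \left(3 + 28\right)}{3 + 28} \left(-3\right) = \frac{2 - 14 \cdot 31}{31} \left(-3\right) = \frac{2 - 434}{31} \left(-3\right) = \frac{1}{31} \left(-432\right) \left(-3\right) = \left(- \frac{432}{31}\right) \left(-3\right) = \frac{1296}{31}$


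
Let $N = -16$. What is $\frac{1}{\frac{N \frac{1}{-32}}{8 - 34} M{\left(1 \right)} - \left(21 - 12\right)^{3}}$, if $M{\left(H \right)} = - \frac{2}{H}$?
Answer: $- \frac{26}{18953} \approx -0.0013718$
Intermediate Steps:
$\frac{1}{\frac{N \frac{1}{-32}}{8 - 34} M{\left(1 \right)} - \left(21 - 12\right)^{3}} = \frac{1}{\frac{\left(-16\right) \frac{1}{-32}}{8 - 34} \left(- \frac{2}{1}\right) - \left(21 - 12\right)^{3}} = \frac{1}{\frac{\left(-16\right) \left(- \frac{1}{32}\right)}{-26} \left(\left(-2\right) 1\right) - 9^{3}} = \frac{1}{\frac{1}{2} \left(- \frac{1}{26}\right) \left(-2\right) - 729} = \frac{1}{\left(- \frac{1}{52}\right) \left(-2\right) - 729} = \frac{1}{\frac{1}{26} - 729} = \frac{1}{- \frac{18953}{26}} = - \frac{26}{18953}$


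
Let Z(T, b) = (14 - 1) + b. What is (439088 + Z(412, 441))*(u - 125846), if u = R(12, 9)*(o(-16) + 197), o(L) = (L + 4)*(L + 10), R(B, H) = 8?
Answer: -54368708148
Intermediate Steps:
o(L) = (4 + L)*(10 + L)
Z(T, b) = 13 + b
u = 2152 (u = 8*((40 + (-16)**2 + 14*(-16)) + 197) = 8*((40 + 256 - 224) + 197) = 8*(72 + 197) = 8*269 = 2152)
(439088 + Z(412, 441))*(u - 125846) = (439088 + (13 + 441))*(2152 - 125846) = (439088 + 454)*(-123694) = 439542*(-123694) = -54368708148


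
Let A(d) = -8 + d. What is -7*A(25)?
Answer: -119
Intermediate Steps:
-7*A(25) = -7*(-8 + 25) = -7*17 = -119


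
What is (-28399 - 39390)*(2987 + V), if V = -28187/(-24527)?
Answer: -4968278587104/24527 ≈ -2.0256e+8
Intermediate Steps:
V = 28187/24527 (V = -28187*(-1/24527) = 28187/24527 ≈ 1.1492)
(-28399 - 39390)*(2987 + V) = (-28399 - 39390)*(2987 + 28187/24527) = -67789*73290336/24527 = -4968278587104/24527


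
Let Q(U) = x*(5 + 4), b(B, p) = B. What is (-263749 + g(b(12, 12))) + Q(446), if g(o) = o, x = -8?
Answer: -263809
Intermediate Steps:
Q(U) = -72 (Q(U) = -8*(5 + 4) = -8*9 = -72)
(-263749 + g(b(12, 12))) + Q(446) = (-263749 + 12) - 72 = -263737 - 72 = -263809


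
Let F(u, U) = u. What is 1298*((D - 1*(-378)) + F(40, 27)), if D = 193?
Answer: 793078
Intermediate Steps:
1298*((D - 1*(-378)) + F(40, 27)) = 1298*((193 - 1*(-378)) + 40) = 1298*((193 + 378) + 40) = 1298*(571 + 40) = 1298*611 = 793078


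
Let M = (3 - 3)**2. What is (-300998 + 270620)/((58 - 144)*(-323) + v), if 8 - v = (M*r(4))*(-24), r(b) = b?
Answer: -5063/4631 ≈ -1.0933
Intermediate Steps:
M = 0 (M = 0**2 = 0)
v = 8 (v = 8 - 0*4*(-24) = 8 - 0*(-24) = 8 - 1*0 = 8 + 0 = 8)
(-300998 + 270620)/((58 - 144)*(-323) + v) = (-300998 + 270620)/((58 - 144)*(-323) + 8) = -30378/(-86*(-323) + 8) = -30378/(27778 + 8) = -30378/27786 = -30378*1/27786 = -5063/4631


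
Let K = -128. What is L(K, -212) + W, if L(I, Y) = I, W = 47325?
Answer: 47197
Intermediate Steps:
L(K, -212) + W = -128 + 47325 = 47197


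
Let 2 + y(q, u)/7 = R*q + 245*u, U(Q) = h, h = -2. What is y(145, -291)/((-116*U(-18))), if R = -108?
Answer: -608699/232 ≈ -2623.7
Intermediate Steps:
U(Q) = -2
y(q, u) = -14 - 756*q + 1715*u (y(q, u) = -14 + 7*(-108*q + 245*u) = -14 + (-756*q + 1715*u) = -14 - 756*q + 1715*u)
y(145, -291)/((-116*U(-18))) = (-14 - 756*145 + 1715*(-291))/((-116*(-2))) = (-14 - 109620 - 499065)/232 = -608699*1/232 = -608699/232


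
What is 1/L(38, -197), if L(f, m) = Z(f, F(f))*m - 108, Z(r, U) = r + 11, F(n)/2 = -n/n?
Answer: -1/9761 ≈ -0.00010245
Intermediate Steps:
F(n) = -2 (F(n) = 2*(-n/n) = 2*(-1*1) = 2*(-1) = -2)
Z(r, U) = 11 + r
L(f, m) = -108 + m*(11 + f) (L(f, m) = (11 + f)*m - 108 = m*(11 + f) - 108 = -108 + m*(11 + f))
1/L(38, -197) = 1/(-108 - 197*(11 + 38)) = 1/(-108 - 197*49) = 1/(-108 - 9653) = 1/(-9761) = -1/9761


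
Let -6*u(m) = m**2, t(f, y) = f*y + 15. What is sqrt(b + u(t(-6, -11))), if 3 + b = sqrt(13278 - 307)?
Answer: sqrt(-4386 + 4*sqrt(12971))/2 ≈ 31.347*I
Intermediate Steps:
t(f, y) = 15 + f*y
u(m) = -m**2/6
b = -3 + sqrt(12971) (b = -3 + sqrt(13278 - 307) = -3 + sqrt(12971) ≈ 110.89)
sqrt(b + u(t(-6, -11))) = sqrt((-3 + sqrt(12971)) - (15 - 6*(-11))**2/6) = sqrt((-3 + sqrt(12971)) - (15 + 66)**2/6) = sqrt((-3 + sqrt(12971)) - 1/6*81**2) = sqrt((-3 + sqrt(12971)) - 1/6*6561) = sqrt((-3 + sqrt(12971)) - 2187/2) = sqrt(-2193/2 + sqrt(12971))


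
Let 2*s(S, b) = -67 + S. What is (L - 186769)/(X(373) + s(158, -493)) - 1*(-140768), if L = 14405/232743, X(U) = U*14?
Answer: 345068808057916/2451947505 ≈ 1.4073e+5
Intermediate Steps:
s(S, b) = -67/2 + S/2 (s(S, b) = (-67 + S)/2 = -67/2 + S/2)
X(U) = 14*U
L = 14405/232743 (L = 14405*(1/232743) = 14405/232743 ≈ 0.061892)
(L - 186769)/(X(373) + s(158, -493)) - 1*(-140768) = (14405/232743 - 186769)/(14*373 + (-67/2 + (½)*158)) - 1*(-140768) = -43469162962/(232743*(5222 + (-67/2 + 79))) + 140768 = -43469162962/(232743*(5222 + 91/2)) + 140768 = -43469162962/(232743*10535/2) + 140768 = -43469162962/232743*2/10535 + 140768 = -86938325924/2451947505 + 140768 = 345068808057916/2451947505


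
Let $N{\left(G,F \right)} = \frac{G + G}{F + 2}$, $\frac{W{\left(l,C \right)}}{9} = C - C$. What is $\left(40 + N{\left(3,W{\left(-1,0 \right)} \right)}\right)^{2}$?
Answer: $1849$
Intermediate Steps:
$W{\left(l,C \right)} = 0$ ($W{\left(l,C \right)} = 9 \left(C - C\right) = 9 \cdot 0 = 0$)
$N{\left(G,F \right)} = \frac{2 G}{2 + F}$
$\left(40 + N{\left(3,W{\left(-1,0 \right)} \right)}\right)^{2} = \left(40 + 2 \cdot 3 \frac{1}{2 + 0}\right)^{2} = \left(40 + 2 \cdot 3 \cdot \frac{1}{2}\right)^{2} = \left(40 + 3\right)^{2} = 43^{2} = 1849$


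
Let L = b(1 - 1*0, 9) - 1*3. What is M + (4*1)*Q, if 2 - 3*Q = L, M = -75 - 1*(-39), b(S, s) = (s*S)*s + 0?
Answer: -412/3 ≈ -137.33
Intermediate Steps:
b(S, s) = S*s² (b(S, s) = (S*s)*s + 0 = S*s² + 0 = S*s²)
M = -36 (M = -75 + 39 = -36)
L = 78 (L = (1 - 1*0)*9² - 1*3 = (1 + 0)*81 - 3 = 1*81 - 3 = 81 - 3 = 78)
Q = -76/3 (Q = ⅔ - ⅓*78 = ⅔ - 26 = -76/3 ≈ -25.333)
M + (4*1)*Q = -36 + (4*1)*(-76/3) = -36 + 4*(-76/3) = -36 - 304/3 = -412/3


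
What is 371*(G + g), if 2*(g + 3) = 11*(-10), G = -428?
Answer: -180306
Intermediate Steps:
g = -58 (g = -3 + (11*(-10))/2 = -3 + (1/2)*(-110) = -3 - 55 = -58)
371*(G + g) = 371*(-428 - 58) = 371*(-486) = -180306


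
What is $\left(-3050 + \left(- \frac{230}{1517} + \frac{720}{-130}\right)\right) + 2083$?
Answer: $- \frac{19182421}{19721} \approx -972.69$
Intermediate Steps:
$\left(-3050 + \left(- \frac{230}{1517} + \frac{720}{-130}\right)\right) + 2083 = \left(-3050 + \left(\left(-230\right) \frac{1}{1517} + 720 \left(- \frac{1}{130}\right)\right)\right) + 2083 = \left(-3050 - \frac{112214}{19721}\right) + 2083 = - \frac{60261264}{19721} + 2083 = - \frac{19182421}{19721}$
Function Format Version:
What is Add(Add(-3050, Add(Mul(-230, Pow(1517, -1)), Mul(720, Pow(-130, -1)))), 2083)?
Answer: Rational(-19182421, 19721) ≈ -972.69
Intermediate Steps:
Add(Add(-3050, Add(Mul(-230, Pow(1517, -1)), Mul(720, Pow(-130, -1)))), 2083) = Add(Add(-3050, Add(Mul(-230, Rational(1, 1517)), Mul(720, Rational(-1, 130)))), 2083) = Add(Add(-3050, Add(Rational(-230, 1517), Rational(-72, 13))), 2083) = Add(Add(-3050, Rational(-112214, 19721)), 2083) = Add(Rational(-60261264, 19721), 2083) = Rational(-19182421, 19721)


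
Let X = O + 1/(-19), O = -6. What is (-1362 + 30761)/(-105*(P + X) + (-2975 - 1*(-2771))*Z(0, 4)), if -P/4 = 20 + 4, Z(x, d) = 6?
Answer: 558581/180339 ≈ 3.0974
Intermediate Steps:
X = -115/19 (X = -6 + 1/(-19) = -6 - 1/19 = -115/19 ≈ -6.0526)
P = -96 (P = -4*(20 + 4) = -4*24 = -96)
(-1362 + 30761)/(-105*(P + X) + (-2975 - 1*(-2771))*Z(0, 4)) = (-1362 + 30761)/(-105*(-96 - 115/19) + (-2975 - 1*(-2771))*6) = 29399/(-105*(-1939/19) + (-2975 + 2771)*6) = 29399/(203595/19 - 204*6) = 29399/(203595/19 - 1224) = 29399/(180339/19) = 29399*(19/180339) = 558581/180339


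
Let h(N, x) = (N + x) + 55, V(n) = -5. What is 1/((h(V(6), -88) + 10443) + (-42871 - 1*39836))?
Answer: -1/72302 ≈ -1.3831e-5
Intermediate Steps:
h(N, x) = 55 + N + x
1/((h(V(6), -88) + 10443) + (-42871 - 1*39836)) = 1/(((55 - 5 - 88) + 10443) + (-42871 - 1*39836)) = 1/((-38 + 10443) + (-42871 - 39836)) = 1/(10405 - 82707) = 1/(-72302) = -1/72302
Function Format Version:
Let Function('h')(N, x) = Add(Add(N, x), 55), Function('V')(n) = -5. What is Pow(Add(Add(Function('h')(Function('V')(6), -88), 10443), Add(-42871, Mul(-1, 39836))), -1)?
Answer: Rational(-1, 72302) ≈ -1.3831e-5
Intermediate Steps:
Function('h')(N, x) = Add(55, N, x)
Pow(Add(Add(Function('h')(Function('V')(6), -88), 10443), Add(-42871, Mul(-1, 39836))), -1) = Pow(Add(Add(Add(55, -5, -88), 10443), Add(-42871, Mul(-1, 39836))), -1) = Pow(Add(Add(-38, 10443), Add(-42871, -39836)), -1) = Pow(Add(10405, -82707), -1) = Pow(-72302, -1) = Rational(-1, 72302)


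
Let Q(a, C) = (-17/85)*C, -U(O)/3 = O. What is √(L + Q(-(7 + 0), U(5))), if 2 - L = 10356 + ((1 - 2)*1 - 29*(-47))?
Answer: I*√11713 ≈ 108.23*I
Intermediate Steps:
U(O) = -3*O
Q(a, C) = -C/5 (Q(a, C) = (-17*1/85)*C = -C/5)
L = -11716 (L = 2 - (10356 + ((1 - 2)*1 - 29*(-47))) = 2 - (10356 + (-1*1 + 1363)) = 2 - (10356 + (-1 + 1363)) = 2 - (10356 + 1362) = 2 - 1*11718 = 2 - 11718 = -11716)
√(L + Q(-(7 + 0), U(5))) = √(-11716 - (-3)*5/5) = √(-11716 - ⅕*(-15)) = √(-11716 + 3) = √(-11713) = I*√11713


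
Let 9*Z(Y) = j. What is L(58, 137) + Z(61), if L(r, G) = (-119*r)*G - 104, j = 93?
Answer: -2837003/3 ≈ -9.4567e+5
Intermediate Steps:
Z(Y) = 31/3 (Z(Y) = (⅑)*93 = 31/3)
L(r, G) = -104 - 119*G*r (L(r, G) = -119*G*r - 104 = -104 - 119*G*r)
L(58, 137) + Z(61) = (-104 - 119*137*58) + 31/3 = (-104 - 945574) + 31/3 = -945678 + 31/3 = -2837003/3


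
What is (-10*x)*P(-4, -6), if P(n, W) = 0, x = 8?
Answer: 0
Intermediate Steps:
(-10*x)*P(-4, -6) = -10*8*0 = -80*0 = 0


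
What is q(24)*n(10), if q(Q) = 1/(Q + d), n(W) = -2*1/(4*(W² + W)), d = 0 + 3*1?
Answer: -1/5940 ≈ -0.00016835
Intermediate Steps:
d = 3 (d = 0 + 3 = 3)
n(W) = -2/(4*W + 4*W²) (n(W) = -2*1/(4*(W + W²)) = -2/(4*W + 4*W²))
q(Q) = 1/(3 + Q) (q(Q) = 1/(Q + 3) = 1/(3 + Q))
q(24)*n(10) = (-½/(10*(1 + 10)))/(3 + 24) = (-½*⅒/11)/27 = (-½*⅒*1/11)/27 = (1/27)*(-1/220) = -1/5940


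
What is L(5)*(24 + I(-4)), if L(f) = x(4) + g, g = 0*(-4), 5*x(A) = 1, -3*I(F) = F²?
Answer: 56/15 ≈ 3.7333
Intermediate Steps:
I(F) = -F²/3
x(A) = ⅕ (x(A) = (⅕)*1 = ⅕)
g = 0
L(f) = ⅕ (L(f) = ⅕ + 0 = ⅕)
L(5)*(24 + I(-4)) = (24 - ⅓*(-4)²)/5 = (24 - ⅓*16)/5 = (24 - 16/3)/5 = (⅕)*(56/3) = 56/15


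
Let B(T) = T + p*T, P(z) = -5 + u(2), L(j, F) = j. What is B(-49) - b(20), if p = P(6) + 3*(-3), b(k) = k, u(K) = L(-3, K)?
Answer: 764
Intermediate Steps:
u(K) = -3
P(z) = -8 (P(z) = -5 - 3 = -8)
p = -17 (p = -8 + 3*(-3) = -8 - 9 = -17)
B(T) = -16*T (B(T) = T - 17*T = -16*T)
B(-49) - b(20) = -16*(-49) - 1*20 = 784 - 20 = 764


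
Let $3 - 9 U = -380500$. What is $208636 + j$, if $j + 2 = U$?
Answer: $\frac{2258209}{9} \approx 2.5091 \cdot 10^{5}$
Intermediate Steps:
$U = \frac{380503}{9}$ ($U = \frac{1}{3} - - \frac{380500}{9} = \frac{1}{3} + \frac{380500}{9} = \frac{380503}{9} \approx 42278.0$)
$j = \frac{380485}{9}$ ($j = -2 + \frac{380503}{9} = \frac{380485}{9} \approx 42276.0$)
$208636 + j = 208636 + \frac{380485}{9} = \frac{2258209}{9}$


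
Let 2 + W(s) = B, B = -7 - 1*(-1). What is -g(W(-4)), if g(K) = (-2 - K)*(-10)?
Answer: 60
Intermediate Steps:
B = -6 (B = -7 + 1 = -6)
W(s) = -8 (W(s) = -2 - 6 = -8)
g(K) = 20 + 10*K
-g(W(-4)) = -(20 + 10*(-8)) = -(20 - 80) = -1*(-60) = 60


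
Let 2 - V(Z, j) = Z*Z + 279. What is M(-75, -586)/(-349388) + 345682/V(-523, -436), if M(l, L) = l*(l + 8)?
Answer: -4698192991/3679405028 ≈ -1.2769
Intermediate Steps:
M(l, L) = l*(8 + l)
V(Z, j) = -277 - Z² (V(Z, j) = 2 - (Z*Z + 279) = 2 - (Z² + 279) = 2 - (279 + Z²) = 2 + (-279 - Z²) = -277 - Z²)
M(-75, -586)/(-349388) + 345682/V(-523, -436) = -75*(8 - 75)/(-349388) + 345682/(-277 - 1*(-523)²) = -75*(-67)*(-1/349388) + 345682/(-277 - 1*273529) = 5025*(-1/349388) + 345682/(-277 - 273529) = -5025/349388 + 345682/(-273806) = -5025/349388 + 345682*(-1/273806) = -5025/349388 - 172841/136903 = -4698192991/3679405028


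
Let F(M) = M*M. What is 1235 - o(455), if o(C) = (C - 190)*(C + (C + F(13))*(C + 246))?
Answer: -116036700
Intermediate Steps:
F(M) = M**2
o(C) = (-190 + C)*(C + (169 + C)*(246 + C)) (o(C) = (C - 190)*(C + (C + 13**2)*(C + 246)) = (-190 + C)*(C + (C + 169)*(246 + C)) = (-190 + C)*(C + (169 + C)*(246 + C)))
1235 - o(455) = 1235 - (-7899060 + 455**3 - 37466*455 + 226*455**2) = 1235 - (-7899060 + 94196375 - 17047030 + 226*207025) = 1235 - (-7899060 + 94196375 - 17047030 + 46787650) = 1235 - 1*116037935 = 1235 - 116037935 = -116036700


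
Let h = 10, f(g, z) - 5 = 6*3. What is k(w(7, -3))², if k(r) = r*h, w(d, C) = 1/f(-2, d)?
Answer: 100/529 ≈ 0.18904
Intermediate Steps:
f(g, z) = 23 (f(g, z) = 5 + 6*3 = 5 + 18 = 23)
w(d, C) = 1/23
k(r) = 10*r (k(r) = r*10 = 10*r)
k(w(7, -3))² = (10*(1/23))² = (10/23)² = 100/529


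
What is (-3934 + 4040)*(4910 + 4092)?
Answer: 954212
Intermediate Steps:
(-3934 + 4040)*(4910 + 4092) = 106*9002 = 954212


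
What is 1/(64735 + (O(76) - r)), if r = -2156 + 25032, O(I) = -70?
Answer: 1/41789 ≈ 2.3930e-5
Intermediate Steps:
r = 22876
1/(64735 + (O(76) - r)) = 1/(64735 + (-70 - 1*22876)) = 1/(64735 + (-70 - 22876)) = 1/(64735 - 22946) = 1/41789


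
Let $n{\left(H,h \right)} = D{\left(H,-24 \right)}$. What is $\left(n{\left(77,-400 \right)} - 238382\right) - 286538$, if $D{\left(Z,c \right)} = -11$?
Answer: $-524931$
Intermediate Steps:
$n{\left(H,h \right)} = -11$
$\left(n{\left(77,-400 \right)} - 238382\right) - 286538 = \left(-11 - 238382\right) - 286538 = -238393 - 286538 = -524931$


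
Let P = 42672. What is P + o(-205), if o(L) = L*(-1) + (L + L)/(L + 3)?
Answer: 4330782/101 ≈ 42879.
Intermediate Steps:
o(L) = -L + 2*L/(3 + L) (o(L) = -L + (2*L)/(3 + L) = -L + 2*L/(3 + L))
P + o(-205) = 42672 - 1*(-205)*(1 - 205)/(3 - 205) = 42672 - 1*(-205)*(-204)/(-202) = 42672 - 1*(-205)*(-1/202)*(-204) = 42672 + 20910/101 = 4330782/101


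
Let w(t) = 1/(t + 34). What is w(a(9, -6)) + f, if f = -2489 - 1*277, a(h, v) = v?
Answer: -77447/28 ≈ -2766.0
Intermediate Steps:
w(t) = 1/(34 + t)
f = -2766 (f = -2489 - 277 = -2766)
w(a(9, -6)) + f = 1/(34 - 6) - 2766 = 1/28 - 2766 = -77447/28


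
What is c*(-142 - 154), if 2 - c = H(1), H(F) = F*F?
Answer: -296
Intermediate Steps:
H(F) = F**2
c = 1 (c = 2 - 1*1**2 = 2 - 1*1 = 2 - 1 = 1)
c*(-142 - 154) = 1*(-142 - 154) = 1*(-296) = -296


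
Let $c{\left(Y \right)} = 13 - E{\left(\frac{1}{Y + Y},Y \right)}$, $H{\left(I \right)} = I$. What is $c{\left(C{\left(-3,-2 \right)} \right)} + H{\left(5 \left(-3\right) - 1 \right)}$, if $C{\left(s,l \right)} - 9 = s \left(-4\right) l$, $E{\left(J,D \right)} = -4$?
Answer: $1$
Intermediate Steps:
$C{\left(s,l \right)} = 9 - 4 l s$ ($C{\left(s,l \right)} = 9 + s \left(-4\right) l = 9 + - 4 s l = 9 - 4 l s$)
$c{\left(Y \right)} = 17$ ($c{\left(Y \right)} = 13 - -4 = 13 + 4 = 17$)
$c{\left(C{\left(-3,-2 \right)} \right)} + H{\left(5 \left(-3\right) - 1 \right)} = 17 + \left(5 \left(-3\right) - 1\right) = 17 - 16 = 1$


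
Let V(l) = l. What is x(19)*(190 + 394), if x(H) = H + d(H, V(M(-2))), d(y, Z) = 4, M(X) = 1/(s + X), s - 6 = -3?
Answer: 13432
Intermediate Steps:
s = 3 (s = 6 - 3 = 3)
M(X) = 1/(3 + X)
x(H) = 4 + H (x(H) = H + 4 = 4 + H)
x(19)*(190 + 394) = (4 + 19)*(190 + 394) = 23*584 = 13432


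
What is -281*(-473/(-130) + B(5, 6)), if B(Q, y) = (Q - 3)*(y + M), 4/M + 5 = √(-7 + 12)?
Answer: -498213/130 + 562*√5/5 ≈ -3581.1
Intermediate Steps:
M = 4/(-5 + √5) (M = 4/(-5 + √(-7 + 12)) = 4/(-5 + √5) ≈ -1.4472)
B(Q, y) = (-3 + Q)*(-1 + y - √5/5) (B(Q, y) = (Q - 3)*(y + (-1 - √5/5)) = (-3 + Q)*(-1 + y - √5/5))
-281*(-473/(-130) + B(5, 6)) = -281*(-473/(-130) + (3 - 3*6 + 3*√5/5 + 5*6 - ⅕*5*(5 + √5))) = -281*(-473*(-1/130) + (3 - 18 + 3*√5/5 + 30 + (-5 - √5))) = -281*(473/130 + (10 - 2*√5/5)) = -281*(1773/130 - 2*√5/5) = -498213/130 + 562*√5/5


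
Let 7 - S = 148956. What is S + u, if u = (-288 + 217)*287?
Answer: -169326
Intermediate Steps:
S = -148949 (S = 7 - 1*148956 = 7 - 148956 = -148949)
u = -20377 (u = -71*287 = -20377)
S + u = -148949 - 20377 = -169326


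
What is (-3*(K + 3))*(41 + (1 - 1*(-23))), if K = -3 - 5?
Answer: 975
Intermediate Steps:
K = -8
(-3*(K + 3))*(41 + (1 - 1*(-23))) = (-3*(-8 + 3))*(41 + (1 - 1*(-23))) = (-3*(-5))*(41 + (1 + 23)) = 15*(41 + 24) = 15*65 = 975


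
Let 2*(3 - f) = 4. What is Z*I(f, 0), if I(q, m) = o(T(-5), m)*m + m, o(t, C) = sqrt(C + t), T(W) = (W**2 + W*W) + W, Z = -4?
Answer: 0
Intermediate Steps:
f = 1 (f = 3 - 1/2*4 = 3 - 2 = 1)
T(W) = W + 2*W**2 (T(W) = (W**2 + W**2) + W = 2*W**2 + W = W + 2*W**2)
I(q, m) = m + m*sqrt(45 + m) (I(q, m) = sqrt(m - 5*(1 + 2*(-5)))*m + m = sqrt(m - 5*(1 - 10))*m + m = sqrt(m - 5*(-9))*m + m = sqrt(m + 45)*m + m = sqrt(45 + m)*m + m = m*sqrt(45 + m) + m = m + m*sqrt(45 + m))
Z*I(f, 0) = -0*(1 + sqrt(45 + 0)) = -0*(1 + sqrt(45)) = -0*(1 + 3*sqrt(5)) = -4*0 = 0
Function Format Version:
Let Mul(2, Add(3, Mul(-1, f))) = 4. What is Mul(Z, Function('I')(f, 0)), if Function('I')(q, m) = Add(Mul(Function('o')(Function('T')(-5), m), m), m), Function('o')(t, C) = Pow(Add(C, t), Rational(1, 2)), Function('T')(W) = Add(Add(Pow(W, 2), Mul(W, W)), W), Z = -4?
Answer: 0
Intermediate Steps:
f = 1 (f = Add(3, Mul(Rational(-1, 2), 4)) = Add(3, -2) = 1)
Function('T')(W) = Add(W, Mul(2, Pow(W, 2))) (Function('T')(W) = Add(Add(Pow(W, 2), Pow(W, 2)), W) = Add(Mul(2, Pow(W, 2)), W) = Add(W, Mul(2, Pow(W, 2))))
Function('I')(q, m) = Add(m, Mul(m, Pow(Add(45, m), Rational(1, 2)))) (Function('I')(q, m) = Add(Mul(Pow(Add(m, Mul(-5, Add(1, Mul(2, -5)))), Rational(1, 2)), m), m) = Add(Mul(Pow(Add(m, Mul(-5, Add(1, -10))), Rational(1, 2)), m), m) = Add(Mul(Pow(Add(m, Mul(-5, -9)), Rational(1, 2)), m), m) = Add(Mul(Pow(Add(m, 45), Rational(1, 2)), m), m) = Add(Mul(Pow(Add(45, m), Rational(1, 2)), m), m) = Add(Mul(m, Pow(Add(45, m), Rational(1, 2))), m) = Add(m, Mul(m, Pow(Add(45, m), Rational(1, 2)))))
Mul(Z, Function('I')(f, 0)) = Mul(-4, Mul(0, Add(1, Pow(Add(45, 0), Rational(1, 2))))) = Mul(-4, Mul(0, Add(1, Pow(45, Rational(1, 2))))) = Mul(-4, Mul(0, Add(1, Mul(3, Pow(5, Rational(1, 2)))))) = Mul(-4, 0) = 0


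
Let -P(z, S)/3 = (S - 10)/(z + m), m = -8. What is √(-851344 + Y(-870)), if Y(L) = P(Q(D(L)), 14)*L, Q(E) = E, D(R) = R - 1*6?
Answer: I*√41581069114/221 ≈ 922.69*I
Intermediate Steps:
D(R) = -6 + R (D(R) = R - 6 = -6 + R)
P(z, S) = -3*(-10 + S)/(-8 + z) (P(z, S) = -3*(S - 10)/(z - 8) = -3*(-10 + S)/(-8 + z))
Y(L) = -12*L/(-14 + L) (Y(L) = (3*(10 - 1*14)/(-8 + (-6 + L)))*L = (3*(10 - 14)/(-14 + L))*L = (3*(-4)/(-14 + L))*L = (-12/(-14 + L))*L = -12*L/(-14 + L))
√(-851344 + Y(-870)) = √(-851344 - 12*(-870)/(-14 - 870)) = √(-851344 - 12*(-870)/(-884)) = √(-851344 - 12*(-870)*(-1/884)) = √(-851344 - 2610/221) = √(-188149634/221) = I*√41581069114/221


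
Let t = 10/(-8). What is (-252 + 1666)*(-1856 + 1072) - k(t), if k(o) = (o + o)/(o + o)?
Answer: -1108577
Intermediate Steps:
t = -5/4 (t = 10*(-⅛) = -5/4 ≈ -1.2500)
k(o) = 1 (k(o) = (2*o)/((2*o)) = (2*o)*(1/(2*o)) = 1)
(-252 + 1666)*(-1856 + 1072) - k(t) = (-252 + 1666)*(-1856 + 1072) - 1*1 = 1414*(-784) - 1 = -1108576 - 1 = -1108577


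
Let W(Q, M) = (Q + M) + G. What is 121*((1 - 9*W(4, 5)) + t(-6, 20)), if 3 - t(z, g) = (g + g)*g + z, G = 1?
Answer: -106480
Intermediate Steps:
W(Q, M) = 1 + M + Q (W(Q, M) = (Q + M) + 1 = (M + Q) + 1 = 1 + M + Q)
t(z, g) = 3 - z - 2*g² (t(z, g) = 3 - ((g + g)*g + z) = 3 - ((2*g)*g + z) = 3 - (2*g² + z) = 3 - (z + 2*g²) = 3 + (-z - 2*g²) = 3 - z - 2*g²)
121*((1 - 9*W(4, 5)) + t(-6, 20)) = 121*((1 - 9*(1 + 5 + 4)) + (3 - 1*(-6) - 2*20²)) = 121*((1 - 9*10) + (3 + 6 - 2*400)) = 121*((1 - 90) + (3 + 6 - 800)) = 121*(-89 - 791) = 121*(-880) = -106480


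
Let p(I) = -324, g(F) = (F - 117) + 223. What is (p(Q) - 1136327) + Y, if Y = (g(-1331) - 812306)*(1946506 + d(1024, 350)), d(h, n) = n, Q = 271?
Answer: -1583828845187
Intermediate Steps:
g(F) = 106 + F (g(F) = (-117 + F) + 223 = 106 + F)
Y = -1583827708536 (Y = ((106 - 1331) - 812306)*(1946506 + 350) = (-1225 - 812306)*1946856 = -813531*1946856 = -1583827708536)
(p(Q) - 1136327) + Y = (-324 - 1136327) - 1583827708536 = -1136651 - 1583827708536 = -1583828845187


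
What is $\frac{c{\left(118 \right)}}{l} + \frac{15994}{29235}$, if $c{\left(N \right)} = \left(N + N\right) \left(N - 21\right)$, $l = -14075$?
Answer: $- \frac{88826414}{82296525} \approx -1.0793$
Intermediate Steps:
$c{\left(N \right)} = 2 N \left(-21 + N\right)$
$\frac{c{\left(118 \right)}}{l} + \frac{15994}{29235} = \frac{2 \cdot 118 \left(-21 + 118\right)}{-14075} + \frac{15994}{29235} = 2 \cdot 118 \cdot 97 \left(- \frac{1}{14075}\right) + 15994 \cdot \frac{1}{29235} = 22892 \left(- \frac{1}{14075}\right) + \frac{15994}{29235} = - \frac{22892}{14075} + \frac{15994}{29235} = - \frac{88826414}{82296525}$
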